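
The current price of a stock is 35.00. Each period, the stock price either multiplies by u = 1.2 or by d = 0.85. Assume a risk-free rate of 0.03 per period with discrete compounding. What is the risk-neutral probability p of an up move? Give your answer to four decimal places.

Risk-neutral probability p = (1 + 0.03 − 0.85)/(1.2 − 0.85) = 0.1800/0.3500 = 0.5143

p = 0.5143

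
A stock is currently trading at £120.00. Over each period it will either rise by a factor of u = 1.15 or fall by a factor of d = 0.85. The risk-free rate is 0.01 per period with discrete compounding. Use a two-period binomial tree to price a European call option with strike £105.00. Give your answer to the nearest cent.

£20.98

Risk-neutral probability p = (1 + 0.01 − 0.85)/(1.15 − 0.85) = 0.1600/0.3000 = 0.5333
Terminal stock prices: S_uu = 158.7, S_ud = 117.3, S_dd = 86.7
Terminal payoffs (S − K): max(53.7, 0) = 53.7, max(12.3, 0) = 12.3, max(-18.3, 0) = 0
Node u (S = 138): V_u = 1/1.01·[0.5333·53.7000 + 0.4667·12.3000] = 34.0396
Node d (S = 102): V_d = 1/1.01·[0.5333·12.3000 + 0.4667·0.0000] = 6.4950
Node 0 (S = 120): V_0 = 1/1.01·[0.5333·34.0396 + 0.4667·6.4950] = 20.9757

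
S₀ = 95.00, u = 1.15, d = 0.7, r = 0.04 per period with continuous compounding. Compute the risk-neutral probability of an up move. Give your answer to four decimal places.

Risk-neutral probability p = (e^0.04 − 0.7)/(1.15 − 0.7) = 0.3408/0.4500 = 0.7574

p = 0.7574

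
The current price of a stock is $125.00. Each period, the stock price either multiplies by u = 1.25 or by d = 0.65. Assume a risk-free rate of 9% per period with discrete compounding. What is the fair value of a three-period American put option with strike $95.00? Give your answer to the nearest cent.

$4.86

Risk-neutral probability p = (1 + 0.09 − 0.65)/(1.25 − 0.65) = 0.4400/0.6000 = 0.7333
Terminal stock prices: S_uuu = 244.1, S_uud = 127, S_udd = 66.02, S_ddd = 34.33
Terminal payoffs (K − S): max(-149.1, 0) = 0, max(-31.95, 0) = 0, max(28.98, 0) = 28.98, max(60.67, 0) = 60.67
Node uu (S = 195.3): continuation = 1/1.09·[0.7333·0.0000 + 0.2667·0.0000] = 0.0000; exercise value = 0.0000 ≤ continuation, so V_uu = 0.0000
Node ud (S = 101.6): continuation = 1/1.09·[0.7333·0.0000 + 0.2667·28.9844] = 7.0910; exercise value = 0.0000 ≤ continuation, so V_ud = 7.0910
Node dd (S = 52.81): continuation = 1/1.09·[0.7333·28.9844 + 0.2667·60.6719] = 34.3435; exercise value = 42.1875 > continuation, so V_dd = 42.1875 (exercise)
Node u (S = 156.2): continuation = 1/1.09·[0.7333·0.0000 + 0.2667·7.0910] = 1.7348; exercise value = 0.0000 ≤ continuation, so V_u = 1.7348
Node d (S = 81.25): continuation = 1/1.09·[0.7333·7.0910 + 0.2667·42.1875] = 15.0918; exercise value = 13.7500 ≤ continuation, so V_d = 15.0918
Node 0 (S = 125): continuation = 1/1.09·[0.7333·1.7348 + 0.2667·15.0918] = 4.8593; exercise value = 0.0000 ≤ continuation, so V_0 = 4.8593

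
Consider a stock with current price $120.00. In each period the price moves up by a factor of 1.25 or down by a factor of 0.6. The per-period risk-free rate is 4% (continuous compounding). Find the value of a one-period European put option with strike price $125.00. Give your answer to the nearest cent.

Risk-neutral probability p = (e^0.04 − 0.6)/(1.25 − 0.6) = 0.4408/0.6500 = 0.6782
Terminal stock prices: S_u = 150, S_d = 72
Terminal payoffs (K − S): max(-25, 0) = 0, max(53, 0) = 53
Node 0 (S = 120): V_0 = e^(−0.04)·[0.6782·0.0000 + 0.3218·53.0000] = 16.3882

$16.39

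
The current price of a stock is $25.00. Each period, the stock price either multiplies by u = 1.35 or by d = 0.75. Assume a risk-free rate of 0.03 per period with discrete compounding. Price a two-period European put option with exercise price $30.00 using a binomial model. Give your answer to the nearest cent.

Risk-neutral probability p = (1 + 0.03 − 0.75)/(1.35 − 0.75) = 0.2800/0.6000 = 0.4667
Terminal stock prices: S_uu = 45.56, S_ud = 25.31, S_dd = 14.06
Terminal payoffs (K − S): max(-15.56, 0) = 0, max(4.688, 0) = 4.688, max(15.94, 0) = 15.94
Node u (S = 33.75): V_u = 1/1.03·[0.4667·0.0000 + 0.5333·4.6875] = 2.4272
Node d (S = 18.75): V_d = 1/1.03·[0.4667·4.6875 + 0.5333·15.9375] = 10.3762
Node 0 (S = 25): V_0 = 1/1.03·[0.4667·2.4272 + 0.5333·10.3762] = 6.4725

$6.47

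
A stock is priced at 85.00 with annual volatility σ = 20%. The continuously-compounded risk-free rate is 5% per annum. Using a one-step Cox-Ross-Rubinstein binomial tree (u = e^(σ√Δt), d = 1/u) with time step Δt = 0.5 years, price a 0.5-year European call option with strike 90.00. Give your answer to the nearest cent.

4.27

CRR parameters: u = e^(σ√Δt) = e^(0.2·√0.5) = 1.1519, d = 1/u = 0.8681
Per-period rate: rΔt = 0.05·0.5 = 0.025, so R = e^0.025 = 1.0253
Risk-neutral probability p = (e^0.025 − 0.8681)/(1.1519 − 0.8681) = 0.1572/0.2838 = 0.5539
Terminal stock prices: S_u = 97.91, S_d = 73.79
Terminal payoffs (S − K): max(7.912, 0) = 7.912, max(-16.21, 0) = 0
Node 0 (S = 85): V_0 = e^(−0.025)·[0.5539·7.9123 + 0.4461·0.0000] = 4.2745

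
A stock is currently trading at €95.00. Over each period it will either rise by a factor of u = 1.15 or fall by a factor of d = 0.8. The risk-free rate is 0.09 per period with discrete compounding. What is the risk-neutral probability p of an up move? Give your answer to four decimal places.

Risk-neutral probability p = (1 + 0.09 − 0.8)/(1.15 − 0.8) = 0.2900/0.3500 = 0.8286

p = 0.8286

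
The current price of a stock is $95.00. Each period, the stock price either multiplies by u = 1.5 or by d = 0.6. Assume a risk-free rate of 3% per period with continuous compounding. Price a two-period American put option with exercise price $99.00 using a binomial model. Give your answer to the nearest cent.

$24.44

Risk-neutral probability p = (e^0.03 − 0.6)/(1.5 − 0.6) = 0.4305/0.9000 = 0.4783
Terminal stock prices: S_uu = 213.8, S_ud = 85.5, S_dd = 34.2
Terminal payoffs (K − S): max(-114.8, 0) = 0, max(13.5, 0) = 13.5, max(64.8, 0) = 64.8
Node u (S = 142.5): continuation = e^(−0.03)·[0.4783·0.0000 + 0.5217·13.5000] = 6.8350; exercise value = 0.0000 ≤ continuation, so V_u = 6.8350
Node d (S = 57): continuation = e^(−0.03)·[0.4783·13.5000 + 0.5217·64.8000] = 39.0741; exercise value = 42.0000 > continuation, so V_d = 42.0000 (exercise)
Node 0 (S = 95): continuation = e^(−0.03)·[0.4783·6.8350 + 0.5217·42.0000] = 24.4370; exercise value = 4.0000 ≤ continuation, so V_0 = 24.4370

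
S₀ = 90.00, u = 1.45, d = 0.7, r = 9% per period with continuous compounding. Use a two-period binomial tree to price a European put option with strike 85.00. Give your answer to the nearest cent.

7.69

Risk-neutral probability p = (e^0.09 − 0.7)/(1.45 − 0.7) = 0.3942/0.7500 = 0.5256
Terminal stock prices: S_uu = 189.2, S_ud = 91.35, S_dd = 44.1
Terminal payoffs (K − S): max(-104.2, 0) = 0, max(-6.35, 0) = 0, max(40.9, 0) = 40.9
Node u (S = 130.5): V_u = e^(−0.09)·[0.5256·0.0000 + 0.4744·0.0000] = 0.0000
Node d (S = 63): V_d = e^(−0.09)·[0.5256·0.0000 + 0.4744·40.9000] = 17.7343
Node 0 (S = 90): V_0 = e^(−0.09)·[0.5256·0.0000 + 0.4744·17.7343] = 7.6896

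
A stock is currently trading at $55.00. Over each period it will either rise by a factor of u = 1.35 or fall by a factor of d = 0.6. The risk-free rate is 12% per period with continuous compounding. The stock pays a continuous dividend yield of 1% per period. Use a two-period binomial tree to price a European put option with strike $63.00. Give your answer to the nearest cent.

Per-period risk-free factor R = e^0.12 = 1.1275; dividend-adjusted growth = e^(0.12−0.01) = 1.1163.
Risk-neutral probability p = (1.1163 − 0.6)/(1.35 − 0.6) = 0.5163/0.7500 = 0.6884
Terminal stock prices: S_uu = 100.2, S_ud = 44.55, S_dd = 19.8
Terminal payoffs (K − S): max(-37.24, 0) = 0, max(18.45, 0) = 18.45, max(43.2, 0) = 43.2
Node u (S = 74.25): V_u = e^(−0.12)·[0.6884·0.0000 + 0.3116·18.4500] = 5.0994
Node d (S = 33): V_d = e^(−0.12)·[0.6884·18.4500 + 0.3116·43.2000] = 23.2043
Node 0 (S = 55): V_0 = e^(−0.12)·[0.6884·5.0994 + 0.3116·23.2043] = 9.5268

$9.53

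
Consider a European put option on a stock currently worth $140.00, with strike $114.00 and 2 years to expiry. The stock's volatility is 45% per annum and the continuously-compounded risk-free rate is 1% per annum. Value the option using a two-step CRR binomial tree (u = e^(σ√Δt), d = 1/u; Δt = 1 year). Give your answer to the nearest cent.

$20.13

CRR parameters: u = e^(σ√Δt) = e^(0.45·√1) = 1.5683, d = 1/u = 0.6376
Per-period rate: rΔt = 0.01·1 = 0.01, so R = e^0.01 = 1.0101
Risk-neutral probability p = (e^0.01 − 0.6376)/(1.5683 − 0.6376) = 0.3724/0.9307 = 0.4002
Terminal stock prices: S_uu = 344.3, S_ud = 140, S_dd = 56.92
Terminal payoffs (K − S): max(-230.3, 0) = 0, max(-26, 0) = 0, max(57.08, 0) = 57.08
Node u (S = 219.6): V_u = e^(−0.01)·[0.4002·0.0000 + 0.5998·0.0000] = 0.0000
Node d (S = 89.27): V_d = e^(−0.01)·[0.4002·0.0000 + 0.5998·57.0802] = 33.8984
Node 0 (S = 140): V_0 = e^(−0.01)·[0.4002·0.0000 + 0.5998·33.8984] = 20.1313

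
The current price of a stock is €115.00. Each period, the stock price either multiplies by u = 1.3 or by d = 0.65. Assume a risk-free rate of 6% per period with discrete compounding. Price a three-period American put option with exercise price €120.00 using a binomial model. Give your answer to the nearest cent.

€20.49

Risk-neutral probability p = (1 + 0.06 − 0.65)/(1.3 − 0.65) = 0.4100/0.6500 = 0.6308
Terminal stock prices: S_uuu = 252.7, S_uud = 126.3, S_udd = 63.16, S_ddd = 31.58
Terminal payoffs (K − S): max(-132.7, 0) = 0, max(-6.328, 0) = 0, max(56.84, 0) = 56.84, max(88.42, 0) = 88.42
Node uu (S = 194.4): continuation = 1/1.06·[0.6308·0.0000 + 0.3692·0.0000] = 0.0000; exercise value = 0.0000 ≤ continuation, so V_uu = 0.0000
Node ud (S = 97.17): continuation = 1/1.06·[0.6308·0.0000 + 0.3692·56.8362] = 19.7978; exercise value = 22.8250 > continuation, so V_ud = 22.8250 (exercise)
Node dd (S = 48.59): continuation = 1/1.06·[0.6308·56.8362 + 0.3692·88.4181] = 64.6200; exercise value = 71.4125 > continuation, so V_dd = 71.4125 (exercise)
Node u (S = 149.5): continuation = 1/1.06·[0.6308·0.0000 + 0.3692·22.8250] = 7.9507; exercise value = 0.0000 ≤ continuation, so V_u = 7.9507
Node d (S = 74.75): continuation = 1/1.06·[0.6308·22.8250 + 0.3692·71.4125] = 38.4575; exercise value = 45.2500 > continuation, so V_d = 45.2500 (exercise)
Node 0 (S = 115): continuation = 1/1.06·[0.6308·7.9507 + 0.3692·45.2500] = 20.4931; exercise value = 5.0000 ≤ continuation, so V_0 = 20.4931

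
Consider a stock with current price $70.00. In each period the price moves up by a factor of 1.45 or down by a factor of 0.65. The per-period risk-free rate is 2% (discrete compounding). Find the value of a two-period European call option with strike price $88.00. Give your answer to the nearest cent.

$12.17

Risk-neutral probability p = (1 + 0.02 − 0.65)/(1.45 − 0.65) = 0.3700/0.8000 = 0.4625
Terminal stock prices: S_uu = 147.2, S_ud = 65.98, S_dd = 29.58
Terminal payoffs (S − K): max(59.18, 0) = 59.18, max(-22.02, 0) = 0, max(-58.42, 0) = 0
Node u (S = 101.5): V_u = 1/1.02·[0.4625·59.1750 + 0.5375·0.0000] = 26.8318
Node d (S = 45.5): V_d = 1/1.02·[0.4625·0.0000 + 0.5375·0.0000] = 0.0000
Node 0 (S = 70): V_0 = 1/1.02·[0.4625·26.8318 + 0.5375·0.0000] = 12.1664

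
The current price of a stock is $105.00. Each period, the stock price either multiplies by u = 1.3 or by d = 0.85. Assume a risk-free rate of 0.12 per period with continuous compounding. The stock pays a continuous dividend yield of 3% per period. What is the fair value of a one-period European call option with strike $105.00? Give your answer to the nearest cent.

$15.16

Per-period risk-free factor R = e^0.12 = 1.1275; dividend-adjusted growth = e^(0.12−0.03) = 1.0942.
Risk-neutral probability p = (1.0942 − 0.85)/(1.3 − 0.85) = 0.2442/0.4500 = 0.5426
Terminal stock prices: S_u = 136.5, S_d = 89.25
Terminal payoffs (S − K): max(31.5, 0) = 31.5, max(-15.75, 0) = 0
Node 0 (S = 105): V_0 = e^(−0.12)·[0.5426·31.5000 + 0.4574·0.0000] = 15.1594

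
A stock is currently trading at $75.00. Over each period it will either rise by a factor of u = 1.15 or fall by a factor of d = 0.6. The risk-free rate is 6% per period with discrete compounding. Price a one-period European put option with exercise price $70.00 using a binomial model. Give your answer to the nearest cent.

$3.86

Risk-neutral probability p = (1 + 0.06 − 0.6)/(1.15 − 0.6) = 0.4600/0.5500 = 0.8364
Terminal stock prices: S_u = 86.25, S_d = 45
Terminal payoffs (K − S): max(-16.25, 0) = 0, max(25, 0) = 25
Node 0 (S = 75): V_0 = 1/1.06·[0.8364·0.0000 + 0.1636·25.0000] = 3.8593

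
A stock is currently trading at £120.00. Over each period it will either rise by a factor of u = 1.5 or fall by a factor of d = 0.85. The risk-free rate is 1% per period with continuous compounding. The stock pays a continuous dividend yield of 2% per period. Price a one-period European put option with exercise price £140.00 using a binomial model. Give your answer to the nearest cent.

Per-period risk-free factor R = e^0.01 = 1.0101; dividend-adjusted growth = e^(0.01−0.02) = 0.9900.
Risk-neutral probability p = (0.9900 − 0.85)/(1.5 − 0.85) = 0.1400/0.6500 = 0.2155
Terminal stock prices: S_u = 180, S_d = 102
Terminal payoffs (K − S): max(-40, 0) = 0, max(38, 0) = 38
Node 0 (S = 120): V_0 = e^(−0.01)·[0.2155·0.0000 + 0.7845·38.0000] = 29.5158

£29.52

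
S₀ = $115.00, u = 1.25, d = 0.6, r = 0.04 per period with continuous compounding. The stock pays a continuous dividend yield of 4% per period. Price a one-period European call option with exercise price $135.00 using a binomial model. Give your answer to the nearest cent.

Per-period risk-free factor R = e^0.04 = 1.0408; dividend-adjusted growth = e^(0.04−0.04) = 1.0000.
Risk-neutral probability p = (1.0000 − 0.6)/(1.25 − 0.6) = 0.4000/0.6500 = 0.6154
Terminal stock prices: S_u = 143.8, S_d = 69
Terminal payoffs (S − K): max(8.75, 0) = 8.75, max(-66, 0) = 0
Node 0 (S = 115): V_0 = e^(−0.04)·[0.6154·8.7500 + 0.3846·0.0000] = 5.1735

$5.17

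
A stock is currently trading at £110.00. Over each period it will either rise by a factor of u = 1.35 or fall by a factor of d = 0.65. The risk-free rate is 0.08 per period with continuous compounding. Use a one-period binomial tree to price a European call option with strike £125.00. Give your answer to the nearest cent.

£13.43

Risk-neutral probability p = (e^0.08 − 0.65)/(1.35 − 0.65) = 0.4333/0.7000 = 0.6190
Terminal stock prices: S_u = 148.5, S_d = 71.5
Terminal payoffs (S − K): max(23.5, 0) = 23.5, max(-53.5, 0) = 0
Node 0 (S = 110): V_0 = e^(−0.08)·[0.6190·23.5000 + 0.3810·0.0000] = 13.4277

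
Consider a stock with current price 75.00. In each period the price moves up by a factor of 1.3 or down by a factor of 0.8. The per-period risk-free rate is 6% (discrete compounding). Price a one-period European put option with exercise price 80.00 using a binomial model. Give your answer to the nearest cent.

9.06

Risk-neutral probability p = (1 + 0.06 − 0.8)/(1.3 − 0.8) = 0.2600/0.5000 = 0.5200
Terminal stock prices: S_u = 97.5, S_d = 60
Terminal payoffs (K − S): max(-17.5, 0) = 0, max(20, 0) = 20
Node 0 (S = 75): V_0 = 1/1.06·[0.5200·0.0000 + 0.4800·20.0000] = 9.0566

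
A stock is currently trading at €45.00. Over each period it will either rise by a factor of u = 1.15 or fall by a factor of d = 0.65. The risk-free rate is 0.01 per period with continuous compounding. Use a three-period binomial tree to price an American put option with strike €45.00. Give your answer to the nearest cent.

€7.50

Risk-neutral probability p = (e^0.01 − 0.65)/(1.15 − 0.65) = 0.3601/0.5000 = 0.7201
Terminal stock prices: S_uuu = 68.44, S_uud = 38.68, S_udd = 21.86, S_ddd = 12.36
Terminal payoffs (K − S): max(-23.44, 0) = 0, max(6.317, 0) = 6.317, max(23.14, 0) = 23.14, max(32.64, 0) = 32.64
Node uu (S = 59.51): continuation = e^(−0.01)·[0.7201·0.0000 + 0.2799·6.3169] = 1.7505; exercise value = 0.0000 ≤ continuation, so V_uu = 1.7505
Node ud (S = 33.64): continuation = e^(−0.01)·[0.7201·6.3169 + 0.2799·23.1356] = 10.9147; exercise value = 11.3625 > continuation, so V_ud = 11.3625 (exercise)
Node dd (S = 19.01): continuation = e^(−0.01)·[0.7201·23.1356 + 0.2799·32.6419] = 25.5397; exercise value = 25.9875 > continuation, so V_dd = 25.9875 (exercise)
Node u (S = 51.75): continuation = e^(−0.01)·[0.7201·1.7505 + 0.2799·11.3625] = 4.3967; exercise value = 0.0000 ≤ continuation, so V_u = 4.3967
Node d (S = 29.25): continuation = e^(−0.01)·[0.7201·11.3625 + 0.2799·25.9875] = 15.3022; exercise value = 15.7500 > continuation, so V_d = 15.7500 (exercise)
Node 0 (S = 45): continuation = e^(−0.01)·[0.7201·4.3967 + 0.2799·15.7500] = 7.4991; exercise value = 0.0000 ≤ continuation, so V_0 = 7.4991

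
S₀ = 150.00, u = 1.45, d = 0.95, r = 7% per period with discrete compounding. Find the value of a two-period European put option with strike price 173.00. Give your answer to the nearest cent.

18.98

Risk-neutral probability p = (1 + 0.07 − 0.95)/(1.45 − 0.95) = 0.1200/0.5000 = 0.2400
Terminal stock prices: S_uu = 315.4, S_ud = 206.6, S_dd = 135.4
Terminal payoffs (K − S): max(-142.4, 0) = 0, max(-33.62, 0) = 0, max(37.62, 0) = 37.62
Node u (S = 217.5): V_u = 1/1.07·[0.2400·0.0000 + 0.7600·0.0000] = 0.0000
Node d (S = 142.5): V_d = 1/1.07·[0.2400·0.0000 + 0.7600·37.6250] = 26.7243
Node 0 (S = 150): V_0 = 1/1.07·[0.2400·0.0000 + 0.7600·26.7243] = 18.9817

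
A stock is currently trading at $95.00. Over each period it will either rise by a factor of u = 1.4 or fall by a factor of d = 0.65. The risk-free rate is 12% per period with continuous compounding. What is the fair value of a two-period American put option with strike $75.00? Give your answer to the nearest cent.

Risk-neutral probability p = (e^0.12 − 0.65)/(1.4 − 0.65) = 0.4775/0.7500 = 0.6367
Terminal stock prices: S_uu = 186.2, S_ud = 86.45, S_dd = 40.14
Terminal payoffs (K − S): max(-111.2, 0) = 0, max(-11.45, 0) = 0, max(34.86, 0) = 34.86
Node u (S = 133): continuation = e^(−0.12)·[0.6367·0.0000 + 0.3633·0.0000] = 0.0000; exercise value = 0.0000 ≤ continuation, so V_u = 0.0000
Node d (S = 61.75): continuation = e^(−0.12)·[0.6367·0.0000 + 0.3633·34.8625] = 11.2345; exercise value = 13.2500 > continuation, so V_d = 13.2500 (exercise)
Node 0 (S = 95): continuation = e^(−0.12)·[0.6367·0.0000 + 0.3633·13.2500] = 4.2698; exercise value = 0.0000 ≤ continuation, so V_0 = 4.2698

$4.27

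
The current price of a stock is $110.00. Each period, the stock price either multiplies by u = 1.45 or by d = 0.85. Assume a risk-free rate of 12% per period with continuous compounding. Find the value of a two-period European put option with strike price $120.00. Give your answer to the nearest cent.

$9.21

Risk-neutral probability p = (e^0.12 − 0.85)/(1.45 − 0.85) = 0.2775/0.6000 = 0.4625
Terminal stock prices: S_uu = 231.3, S_ud = 135.6, S_dd = 79.47
Terminal payoffs (K − S): max(-111.3, 0) = 0, max(-15.57, 0) = 0, max(40.53, 0) = 40.53
Node u (S = 159.5): V_u = e^(−0.12)·[0.4625·0.0000 + 0.5375·0.0000] = 0.0000
Node d (S = 93.5): V_d = e^(−0.12)·[0.4625·0.0000 + 0.5375·40.5250] = 19.3193
Node 0 (S = 110): V_0 = e^(−0.12)·[0.4625·0.0000 + 0.5375·19.3193] = 9.2100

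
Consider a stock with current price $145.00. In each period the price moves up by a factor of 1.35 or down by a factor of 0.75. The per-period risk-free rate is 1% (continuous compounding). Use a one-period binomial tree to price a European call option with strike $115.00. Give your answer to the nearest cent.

Risk-neutral probability p = (e^0.01 − 0.75)/(1.35 − 0.75) = 0.2601/0.6000 = 0.4334
Terminal stock prices: S_u = 195.8, S_d = 108.8
Terminal payoffs (S − K): max(80.75, 0) = 80.75, max(-6.25, 0) = 0
Node 0 (S = 145): V_0 = e^(−0.01)·[0.4334·80.7500 + 0.5666·0.0000] = 34.6502

$34.65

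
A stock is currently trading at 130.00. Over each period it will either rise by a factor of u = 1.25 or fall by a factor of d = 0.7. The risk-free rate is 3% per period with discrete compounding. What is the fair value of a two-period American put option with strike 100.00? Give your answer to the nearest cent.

5.47

Risk-neutral probability p = (1 + 0.03 − 0.7)/(1.25 − 0.7) = 0.3300/0.5500 = 0.6000
Terminal stock prices: S_uu = 203.1, S_ud = 113.7, S_dd = 63.7
Terminal payoffs (K − S): max(-103.1, 0) = 0, max(-13.75, 0) = 0, max(36.3, 0) = 36.3
Node u (S = 162.5): continuation = 1/1.03·[0.6000·0.0000 + 0.4000·0.0000] = 0.0000; exercise value = 0.0000 ≤ continuation, so V_u = 0.0000
Node d (S = 91): continuation = 1/1.03·[0.6000·0.0000 + 0.4000·36.3000] = 14.0971; exercise value = 9.0000 ≤ continuation, so V_d = 14.0971
Node 0 (S = 130): continuation = 1/1.03·[0.6000·0.0000 + 0.4000·14.0971] = 5.4746; exercise value = 0.0000 ≤ continuation, so V_0 = 5.4746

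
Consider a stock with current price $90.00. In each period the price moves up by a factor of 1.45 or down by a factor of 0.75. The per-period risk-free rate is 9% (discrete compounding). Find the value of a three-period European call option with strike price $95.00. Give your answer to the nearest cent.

Risk-neutral probability p = (1 + 0.09 − 0.75)/(1.45 − 0.75) = 0.3400/0.7000 = 0.4857
Terminal stock prices: S_uuu = 274.4, S_uud = 141.9, S_udd = 73.41, S_ddd = 37.97
Terminal payoffs (S − K): max(179.4, 0) = 179.4, max(46.92, 0) = 46.92, max(-21.59, 0) = 0, max(-57.03, 0) = 0
Node uu (S = 189.2): V_uu = 1/1.09·[0.4857·179.3762 + 0.5143·46.9187] = 102.0690
Node ud (S = 97.88): V_ud = 1/1.09·[0.4857·46.9187 + 0.5143·0.0000] = 20.9074
Node dd (S = 50.62): V_dd = 1/1.09·[0.4857·0.0000 + 0.5143·0.0000] = 0.0000
Node u (S = 130.5): V_u = 1/1.09·[0.4857·102.0690 + 0.5143·20.9074] = 55.3475
Node d (S = 67.5): V_d = 1/1.09·[0.4857·20.9074 + 0.5143·0.0000] = 9.3166
Node 0 (S = 90): V_0 = 1/1.09·[0.4857·55.3475 + 0.5143·9.3166] = 29.0591

$29.06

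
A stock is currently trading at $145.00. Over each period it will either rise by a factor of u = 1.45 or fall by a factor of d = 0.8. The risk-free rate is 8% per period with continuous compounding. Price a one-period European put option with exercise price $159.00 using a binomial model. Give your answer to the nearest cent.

$22.39

Risk-neutral probability p = (e^0.08 − 0.8)/(1.45 − 0.8) = 0.2833/0.6500 = 0.4358
Terminal stock prices: S_u = 210.2, S_d = 116
Terminal payoffs (K − S): max(-51.25, 0) = 0, max(43, 0) = 43
Node 0 (S = 145): V_0 = e^(−0.08)·[0.4358·0.0000 + 0.5642·43.0000] = 22.3943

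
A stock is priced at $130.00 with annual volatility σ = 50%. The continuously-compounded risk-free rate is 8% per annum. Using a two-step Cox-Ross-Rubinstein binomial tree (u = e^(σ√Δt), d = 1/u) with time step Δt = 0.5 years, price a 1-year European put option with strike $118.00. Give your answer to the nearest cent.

CRR parameters: u = e^(σ√Δt) = e^(0.5·√0.5) = 1.4241, d = 1/u = 0.7022
Per-period rate: rΔt = 0.08·0.5 = 0.04, so R = e^0.04 = 1.0408
Risk-neutral probability p = (e^0.04 − 0.7022)/(1.4241 − 0.7022) = 0.3386/0.7219 = 0.4691
Terminal stock prices: S_uu = 263.7, S_ud = 130, S_dd = 64.1
Terminal payoffs (K − S): max(-145.7, 0) = 0, max(-12, 0) = 0, max(53.9, 0) = 53.9
Node u (S = 185.1): V_u = e^(−0.04)·[0.4691·0.0000 + 0.5309·0.0000] = 0.0000
Node d (S = 91.28): V_d = e^(−0.04)·[0.4691·0.0000 + 0.5309·53.9011] = 27.4966
Node 0 (S = 130): V_0 = e^(−0.04)·[0.4691·0.0000 + 0.5309·27.4966] = 14.0268

$14.03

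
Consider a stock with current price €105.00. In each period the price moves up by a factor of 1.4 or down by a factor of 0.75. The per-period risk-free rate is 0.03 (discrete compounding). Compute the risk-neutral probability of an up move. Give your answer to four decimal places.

Risk-neutral probability p = (1 + 0.03 − 0.75)/(1.4 − 0.75) = 0.2800/0.6500 = 0.4308

p = 0.4308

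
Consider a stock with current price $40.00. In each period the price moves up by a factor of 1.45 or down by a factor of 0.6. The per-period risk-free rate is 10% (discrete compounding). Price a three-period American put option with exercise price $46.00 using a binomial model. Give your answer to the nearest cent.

Risk-neutral probability p = (1 + 0.1 − 0.6)/(1.45 − 0.6) = 0.5000/0.8500 = 0.5882
Terminal stock prices: S_uuu = 121.9, S_uud = 50.46, S_udd = 20.88, S_ddd = 8.64
Terminal payoffs (K − S): max(-75.94, 0) = 0, max(-4.46, 0) = 0, max(25.12, 0) = 25.12, max(37.36, 0) = 37.36
Node uu (S = 84.1): continuation = 1/1.1·[0.5882·0.0000 + 0.4118·0.0000] = 0.0000; exercise value = 0.0000 ≤ continuation, so V_uu = 0.0000
Node ud (S = 34.8): continuation = 1/1.1·[0.5882·0.0000 + 0.4118·25.1200] = 9.4032; exercise value = 11.2000 > continuation, so V_ud = 11.2000 (exercise)
Node dd (S = 14.4): continuation = 1/1.1·[0.5882·25.1200 + 0.4118·37.3600] = 27.4182; exercise value = 31.6000 > continuation, so V_dd = 31.6000 (exercise)
Node u (S = 58): continuation = 1/1.1·[0.5882·0.0000 + 0.4118·11.2000] = 4.1925; exercise value = 0.0000 ≤ continuation, so V_u = 4.1925
Node d (S = 24): continuation = 1/1.1·[0.5882·11.2000 + 0.4118·31.6000] = 17.8182; exercise value = 22.0000 > continuation, so V_d = 22.0000 (exercise)
Node 0 (S = 40): continuation = 1/1.1·[0.5882·4.1925 + 0.4118·22.0000] = 10.4773; exercise value = 6.0000 ≤ continuation, so V_0 = 10.4773

$10.48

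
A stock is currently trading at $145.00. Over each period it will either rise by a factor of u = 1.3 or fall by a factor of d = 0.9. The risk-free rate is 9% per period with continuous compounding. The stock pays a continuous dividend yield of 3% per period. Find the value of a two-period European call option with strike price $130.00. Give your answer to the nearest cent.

$31.69

Per-period risk-free factor R = e^0.09 = 1.0942; dividend-adjusted growth = e^(0.09−0.03) = 1.0618.
Risk-neutral probability p = (1.0618 − 0.9)/(1.3 − 0.9) = 0.1618/0.4000 = 0.4046
Terminal stock prices: S_uu = 245.1, S_ud = 169.7, S_dd = 117.5
Terminal payoffs (S − K): max(115.1, 0) = 115.1, max(39.65, 0) = 39.65, max(-12.55, 0) = 0
Node u (S = 188.5): V_u = e^(−0.09)·[0.4046·115.0500 + 0.5954·39.6500] = 64.1179
Node d (S = 130.5): V_d = e^(−0.09)·[0.4046·39.6500 + 0.5954·0.0000] = 14.6613
Node 0 (S = 145): V_0 = e^(−0.09)·[0.4046·64.1179 + 0.5954·14.6613] = 31.6869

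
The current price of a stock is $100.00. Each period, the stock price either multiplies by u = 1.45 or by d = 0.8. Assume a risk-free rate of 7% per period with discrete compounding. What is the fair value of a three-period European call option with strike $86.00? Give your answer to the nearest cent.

$35.47

Risk-neutral probability p = (1 + 0.07 − 0.8)/(1.45 − 0.8) = 0.2700/0.6500 = 0.4154
Terminal stock prices: S_uuu = 304.9, S_uud = 168.2, S_udd = 92.8, S_ddd = 51.2
Terminal payoffs (S − K): max(218.9, 0) = 218.9, max(82.2, 0) = 82.2, max(6.8, 0) = 6.8, max(-34.8, 0) = 0
Node uu (S = 210.2): V_uu = 1/1.07·[0.4154·218.8625 + 0.5846·82.2000] = 129.8762
Node ud (S = 116): V_ud = 1/1.07·[0.4154·82.2000 + 0.5846·6.8000] = 35.6262
Node dd (S = 64): V_dd = 1/1.07·[0.4154·6.8000 + 0.5846·0.0000] = 2.6398
Node u (S = 145): V_u = 1/1.07·[0.4154·129.8762 + 0.5846·35.6262] = 69.8843
Node d (S = 80): V_d = 1/1.07·[0.4154·35.6262 + 0.5846·2.6398] = 15.2728
Node 0 (S = 100): V_0 = 1/1.07·[0.4154·69.8843 + 0.5846·15.2728] = 35.4743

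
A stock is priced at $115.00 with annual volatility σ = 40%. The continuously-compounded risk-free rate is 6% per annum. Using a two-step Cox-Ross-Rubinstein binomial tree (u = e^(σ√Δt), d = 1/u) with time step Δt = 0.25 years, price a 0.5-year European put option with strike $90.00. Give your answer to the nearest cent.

$3.29

CRR parameters: u = e^(σ√Δt) = e^(0.4·√0.25) = 1.2214, d = 1/u = 0.8187
Per-period rate: rΔt = 0.06·0.25 = 0.015, so R = e^0.015 = 1.0151
Risk-neutral probability p = (e^0.015 − 0.8187)/(1.2214 − 0.8187) = 0.1964/0.4027 = 0.4877
Terminal stock prices: S_uu = 171.6, S_ud = 115, S_dd = 77.09
Terminal payoffs (K − S): max(-81.56, 0) = 0, max(-25, 0) = 0, max(12.91, 0) = 12.91
Node u (S = 140.5): V_u = e^(−0.015)·[0.4877·0.0000 + 0.5123·0.0000] = 0.0000
Node d (S = 94.15): V_d = e^(−0.015)·[0.4877·0.0000 + 0.5123·12.9132] = 6.5170
Node 0 (S = 115): V_0 = e^(−0.015)·[0.4877·0.0000 + 0.5123·6.5170] = 3.2889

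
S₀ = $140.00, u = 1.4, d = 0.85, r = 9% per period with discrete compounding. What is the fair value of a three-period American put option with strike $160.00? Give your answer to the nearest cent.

Risk-neutral probability p = (1 + 0.09 − 0.85)/(1.4 − 0.85) = 0.2400/0.5500 = 0.4364
Terminal stock prices: S_uuu = 384.2, S_uud = 233.2, S_udd = 141.6, S_ddd = 85.98
Terminal payoffs (K − S): max(-224.2, 0) = 0, max(-73.24, 0) = 0, max(18.39, 0) = 18.39, max(74.02, 0) = 74.02
Node uu (S = 274.4): continuation = 1/1.09·[0.4364·0.0000 + 0.5636·0.0000] = 0.0000; exercise value = 0.0000 ≤ continuation, so V_uu = 0.0000
Node ud (S = 166.6): continuation = 1/1.09·[0.4364·0.0000 + 0.5636·18.3900] = 9.5094; exercise value = 0.0000 ≤ continuation, so V_ud = 9.5094
Node dd (S = 101.1): continuation = 1/1.09·[0.4364·18.3900 + 0.5636·74.0225] = 45.6390; exercise value = 58.8500 > continuation, so V_dd = 58.8500 (exercise)
Node u (S = 196): continuation = 1/1.09·[0.4364·0.0000 + 0.5636·9.5094] = 4.9173; exercise value = 0.0000 ≤ continuation, so V_u = 4.9173
Node d (S = 119): continuation = 1/1.09·[0.4364·9.5094 + 0.5636·58.8500] = 34.2381; exercise value = 41.0000 > continuation, so V_d = 41.0000 (exercise)
Node 0 (S = 140): continuation = 1/1.09·[0.4364·4.9173 + 0.5636·41.0000] = 23.1696; exercise value = 20.0000 ≤ continuation, so V_0 = 23.1696

$23.17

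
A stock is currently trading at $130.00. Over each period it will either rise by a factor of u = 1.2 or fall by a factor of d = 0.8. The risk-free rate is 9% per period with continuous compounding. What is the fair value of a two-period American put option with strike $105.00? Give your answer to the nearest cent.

Risk-neutral probability p = (e^0.09 − 0.8)/(1.2 − 0.8) = 0.2942/0.4000 = 0.7354
Terminal stock prices: S_uu = 187.2, S_ud = 124.8, S_dd = 83.2
Terminal payoffs (K − S): max(-82.2, 0) = 0, max(-19.8, 0) = 0, max(21.8, 0) = 21.8
Node u (S = 156): continuation = e^(−0.09)·[0.7354·0.0000 + 0.2646·0.0000] = 0.0000; exercise value = 0.0000 ≤ continuation, so V_u = 0.0000
Node d (S = 104): continuation = e^(−0.09)·[0.7354·0.0000 + 0.2646·21.8000] = 5.2711; exercise value = 1.0000 ≤ continuation, so V_d = 5.2711
Node 0 (S = 130): continuation = e^(−0.09)·[0.7354·0.0000 + 0.2646·5.2711] = 1.2745; exercise value = 0.0000 ≤ continuation, so V_0 = 1.2745

$1.27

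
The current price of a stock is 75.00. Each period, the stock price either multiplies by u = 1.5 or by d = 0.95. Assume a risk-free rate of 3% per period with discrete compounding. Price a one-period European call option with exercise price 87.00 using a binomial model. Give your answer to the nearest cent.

Risk-neutral probability p = (1 + 0.03 − 0.95)/(1.5 − 0.95) = 0.0800/0.5500 = 0.1455
Terminal stock prices: S_u = 112.5, S_d = 71.25
Terminal payoffs (S − K): max(25.5, 0) = 25.5, max(-15.75, 0) = 0
Node 0 (S = 75): V_0 = 1/1.03·[0.1455·25.5000 + 0.8545·0.0000] = 3.6011

3.60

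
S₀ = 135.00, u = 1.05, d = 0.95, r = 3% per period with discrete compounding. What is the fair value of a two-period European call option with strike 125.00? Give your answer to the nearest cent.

17.29

Risk-neutral probability p = (1 + 0.03 − 0.95)/(1.05 − 0.95) = 0.0800/0.1000 = 0.8000
Terminal stock prices: S_uu = 148.8, S_ud = 134.7, S_dd = 121.8
Terminal payoffs (S − K): max(23.84, 0) = 23.84, max(9.662, 0) = 9.662, max(-3.163, 0) = 0
Node u (S = 141.8): V_u = 1/1.03·[0.8000·23.8375 + 0.2000·9.6625] = 20.3908
Node d (S = 128.2): V_d = 1/1.03·[0.8000·9.6625 + 0.2000·0.0000] = 7.5049
Node 0 (S = 135): V_0 = 1/1.03·[0.8000·20.3908 + 0.2000·7.5049] = 17.2947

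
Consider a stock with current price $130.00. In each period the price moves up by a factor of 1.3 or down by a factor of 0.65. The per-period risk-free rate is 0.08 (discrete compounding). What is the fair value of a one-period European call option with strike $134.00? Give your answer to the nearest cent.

Risk-neutral probability p = (1 + 0.08 − 0.65)/(1.3 − 0.65) = 0.4300/0.6500 = 0.6615
Terminal stock prices: S_u = 169, S_d = 84.5
Terminal payoffs (S − K): max(35, 0) = 35, max(-49.5, 0) = 0
Node 0 (S = 130): V_0 = 1/1.08·[0.6615·35.0000 + 0.3385·0.0000] = 21.4387

$21.44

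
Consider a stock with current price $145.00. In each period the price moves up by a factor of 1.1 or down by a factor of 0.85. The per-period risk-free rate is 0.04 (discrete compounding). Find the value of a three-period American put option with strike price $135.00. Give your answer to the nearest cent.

$3.48

Risk-neutral probability p = (1 + 0.04 − 0.85)/(1.1 − 0.85) = 0.1900/0.2500 = 0.7600
Terminal stock prices: S_uuu = 193, S_uud = 149.1, S_udd = 115.2, S_ddd = 89.05
Terminal payoffs (K − S): max(-58, 0) = 0, max(-14.13, 0) = 0, max(19.76, 0) = 19.76, max(45.95, 0) = 45.95
Node uu (S = 175.5): continuation = 1/1.04·[0.7600·0.0000 + 0.2400·0.0000] = 0.0000; exercise value = 0.0000 ≤ continuation, so V_uu = 0.0000
Node ud (S = 135.6): continuation = 1/1.04·[0.7600·0.0000 + 0.2400·19.7613] = 4.5603; exercise value = 0.0000 ≤ continuation, so V_ud = 4.5603
Node dd (S = 104.8): continuation = 1/1.04·[0.7600·19.7613 + 0.2400·45.9519] = 25.0452; exercise value = 30.2375 > continuation, so V_dd = 30.2375 (exercise)
Node u (S = 159.5): continuation = 1/1.04·[0.7600·0.0000 + 0.2400·4.5603] = 1.0524; exercise value = 0.0000 ≤ continuation, so V_u = 1.0524
Node d (S = 123.2): continuation = 1/1.04·[0.7600·4.5603 + 0.2400·30.2375] = 10.3104; exercise value = 11.7500 > continuation, so V_d = 11.7500 (exercise)
Node 0 (S = 145): continuation = 1/1.04·[0.7600·1.0524 + 0.2400·11.7500] = 3.4806; exercise value = 0.0000 ≤ continuation, so V_0 = 3.4806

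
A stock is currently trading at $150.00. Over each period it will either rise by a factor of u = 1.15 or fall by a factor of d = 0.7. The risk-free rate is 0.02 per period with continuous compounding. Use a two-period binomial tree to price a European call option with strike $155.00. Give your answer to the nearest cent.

Risk-neutral probability p = (e^0.02 − 0.7)/(1.15 − 0.7) = 0.3202/0.4500 = 0.7116
Terminal stock prices: S_uu = 198.4, S_ud = 120.7, S_dd = 73.5
Terminal payoffs (S − K): max(43.37, 0) = 43.37, max(-34.25, 0) = 0, max(-81.5, 0) = 0
Node u (S = 172.5): V_u = e^(−0.02)·[0.7116·43.3750 + 0.2884·0.0000] = 30.2527
Node d (S = 105): V_d = e^(−0.02)·[0.7116·0.0000 + 0.2884·0.0000] = 0.0000
Node 0 (S = 150): V_0 = e^(−0.02)·[0.7116·30.2527 + 0.2884·0.0000] = 21.1003

$21.10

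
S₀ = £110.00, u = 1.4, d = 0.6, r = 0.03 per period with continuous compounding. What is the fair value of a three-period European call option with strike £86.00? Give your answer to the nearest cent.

Risk-neutral probability p = (e^0.03 − 0.6)/(1.4 − 0.6) = 0.4305/0.8000 = 0.5381
Terminal stock prices: S_uuu = 301.8, S_uud = 129.4, S_udd = 55.44, S_ddd = 23.76
Terminal payoffs (S − K): max(215.8, 0) = 215.8, max(43.36, 0) = 43.36, max(-30.56, 0) = 0, max(-62.24, 0) = 0
Node uu (S = 215.6): V_uu = e^(−0.03)·[0.5381·215.8400 + 0.4619·43.3600] = 132.1417
Node ud (S = 92.4): V_ud = e^(−0.03)·[0.5381·43.3600 + 0.4619·0.0000] = 22.6411
Node dd (S = 39.6): V_dd = e^(−0.03)·[0.5381·0.0000 + 0.4619·0.0000] = 0.0000
Node u (S = 154): V_u = e^(−0.03)·[0.5381·132.1417 + 0.4619·22.6411] = 79.1494
Node d (S = 66): V_d = e^(−0.03)·[0.5381·22.6411 + 0.4619·0.0000] = 11.8224
Node 0 (S = 110): V_0 = e^(−0.03)·[0.5381·79.1494 + 0.4619·11.8224] = 46.6289

£46.63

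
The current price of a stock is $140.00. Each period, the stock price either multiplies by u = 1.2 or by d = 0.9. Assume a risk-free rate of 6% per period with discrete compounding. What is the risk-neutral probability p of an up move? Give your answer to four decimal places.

p = 0.5333

Risk-neutral probability p = (1 + 0.06 − 0.9)/(1.2 − 0.9) = 0.1600/0.3000 = 0.5333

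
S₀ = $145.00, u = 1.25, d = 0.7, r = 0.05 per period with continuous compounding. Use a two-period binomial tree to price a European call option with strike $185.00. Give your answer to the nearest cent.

Risk-neutral probability p = (e^0.05 − 0.7)/(1.25 − 0.7) = 0.3513/0.5500 = 0.6387
Terminal stock prices: S_uu = 226.6, S_ud = 126.9, S_dd = 71.05
Terminal payoffs (S − K): max(41.56, 0) = 41.56, max(-58.13, 0) = 0, max(-114, 0) = 0
Node u (S = 181.2): V_u = e^(−0.05)·[0.6387·41.5625 + 0.3613·0.0000] = 25.2503
Node d (S = 101.5): V_d = e^(−0.05)·[0.6387·0.0000 + 0.3613·0.0000] = 0.0000
Node 0 (S = 145): V_0 = e^(−0.05)·[0.6387·25.2503 + 0.3613·0.0000] = 15.3402

$15.34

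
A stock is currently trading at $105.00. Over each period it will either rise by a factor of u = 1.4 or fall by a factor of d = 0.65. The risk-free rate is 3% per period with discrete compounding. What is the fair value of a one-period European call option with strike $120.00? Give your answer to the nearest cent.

Risk-neutral probability p = (1 + 0.03 − 0.65)/(1.4 − 0.65) = 0.3800/0.7500 = 0.5067
Terminal stock prices: S_u = 147, S_d = 68.25
Terminal payoffs (S − K): max(27, 0) = 27, max(-51.75, 0) = 0
Node 0 (S = 105): V_0 = 1/1.03·[0.5067·27.0000 + 0.4933·0.0000] = 13.2816

$13.28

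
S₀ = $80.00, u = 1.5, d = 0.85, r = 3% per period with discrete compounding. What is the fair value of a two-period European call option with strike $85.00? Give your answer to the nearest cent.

$13.28

Risk-neutral probability p = (1 + 0.03 − 0.85)/(1.5 − 0.85) = 0.1800/0.6500 = 0.2769
Terminal stock prices: S_uu = 180, S_ud = 102, S_dd = 57.8
Terminal payoffs (S − K): max(95, 0) = 95, max(17, 0) = 17, max(-27.2, 0) = 0
Node u (S = 120): V_u = 1/1.03·[0.2769·95.0000 + 0.7231·17.0000] = 37.4757
Node d (S = 68): V_d = 1/1.03·[0.2769·17.0000 + 0.7231·0.0000] = 4.5706
Node 0 (S = 80): V_0 = 1/1.03·[0.2769·37.4757 + 0.7231·4.5706] = 13.2842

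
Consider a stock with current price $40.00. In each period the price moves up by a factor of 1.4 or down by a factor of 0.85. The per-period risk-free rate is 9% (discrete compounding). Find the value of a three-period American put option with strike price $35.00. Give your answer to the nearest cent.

$1.63

Risk-neutral probability p = (1 + 0.09 − 0.85)/(1.4 − 0.85) = 0.2400/0.5500 = 0.4364
Terminal stock prices: S_uuu = 109.8, S_uud = 66.64, S_udd = 40.46, S_ddd = 24.56
Terminal payoffs (K − S): max(-74.76, 0) = 0, max(-31.64, 0) = 0, max(-5.46, 0) = 0, max(10.44, 0) = 10.44
Node uu (S = 78.4): continuation = 1/1.09·[0.4364·0.0000 + 0.5636·0.0000] = 0.0000; exercise value = 0.0000 ≤ continuation, so V_uu = 0.0000
Node ud (S = 47.6): continuation = 1/1.09·[0.4364·0.0000 + 0.5636·0.0000] = 0.0000; exercise value = 0.0000 ≤ continuation, so V_ud = 0.0000
Node dd (S = 28.9): continuation = 1/1.09·[0.4364·0.0000 + 0.5636·10.4350] = 5.3959; exercise value = 6.1000 > continuation, so V_dd = 6.1000 (exercise)
Node u (S = 56): continuation = 1/1.09·[0.4364·0.0000 + 0.5636·0.0000] = 0.0000; exercise value = 0.0000 ≤ continuation, so V_u = 0.0000
Node d (S = 34): continuation = 1/1.09·[0.4364·0.0000 + 0.5636·6.1000] = 3.1543; exercise value = 1.0000 ≤ continuation, so V_d = 3.1543
Node 0 (S = 40): continuation = 1/1.09·[0.4364·0.0000 + 0.5636·3.1543] = 1.6311; exercise value = 0.0000 ≤ continuation, so V_0 = 1.6311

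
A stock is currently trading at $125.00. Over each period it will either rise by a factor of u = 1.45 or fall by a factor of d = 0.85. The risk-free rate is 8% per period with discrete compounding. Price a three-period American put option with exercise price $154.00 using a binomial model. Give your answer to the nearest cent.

Risk-neutral probability p = (1 + 0.08 − 0.85)/(1.45 − 0.85) = 0.2300/0.6000 = 0.3833
Terminal stock prices: S_uuu = 381.1, S_uud = 223.4, S_udd = 131, S_ddd = 76.77
Terminal payoffs (K − S): max(-227.1, 0) = 0, max(-69.39, 0) = 0, max(23.05, 0) = 23.05, max(77.23, 0) = 77.23
Node uu (S = 262.8): continuation = 1/1.08·[0.3833·0.0000 + 0.6167·0.0000] = 0.0000; exercise value = 0.0000 ≤ continuation, so V_uu = 0.0000
Node ud (S = 154.1): continuation = 1/1.08·[0.3833·0.0000 + 0.6167·23.0469] = 13.1595; exercise value = 0.0000 ≤ continuation, so V_ud = 13.1595
Node dd (S = 90.31): continuation = 1/1.08·[0.3833·23.0469 + 0.6167·77.2344] = 52.2801; exercise value = 63.6875 > continuation, so V_dd = 63.6875 (exercise)
Node u (S = 181.2): continuation = 1/1.08·[0.3833·0.0000 + 0.6167·13.1595] = 7.5139; exercise value = 0.0000 ≤ continuation, so V_u = 7.5139
Node d (S = 106.2): continuation = 1/1.08·[0.3833·13.1595 + 0.6167·63.6875] = 41.0356; exercise value = 47.7500 > continuation, so V_d = 47.7500 (exercise)
Node 0 (S = 125): continuation = 1/1.08·[0.3833·7.5139 + 0.6167·47.7500] = 29.9316; exercise value = 29.0000 ≤ continuation, so V_0 = 29.9316

$29.93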